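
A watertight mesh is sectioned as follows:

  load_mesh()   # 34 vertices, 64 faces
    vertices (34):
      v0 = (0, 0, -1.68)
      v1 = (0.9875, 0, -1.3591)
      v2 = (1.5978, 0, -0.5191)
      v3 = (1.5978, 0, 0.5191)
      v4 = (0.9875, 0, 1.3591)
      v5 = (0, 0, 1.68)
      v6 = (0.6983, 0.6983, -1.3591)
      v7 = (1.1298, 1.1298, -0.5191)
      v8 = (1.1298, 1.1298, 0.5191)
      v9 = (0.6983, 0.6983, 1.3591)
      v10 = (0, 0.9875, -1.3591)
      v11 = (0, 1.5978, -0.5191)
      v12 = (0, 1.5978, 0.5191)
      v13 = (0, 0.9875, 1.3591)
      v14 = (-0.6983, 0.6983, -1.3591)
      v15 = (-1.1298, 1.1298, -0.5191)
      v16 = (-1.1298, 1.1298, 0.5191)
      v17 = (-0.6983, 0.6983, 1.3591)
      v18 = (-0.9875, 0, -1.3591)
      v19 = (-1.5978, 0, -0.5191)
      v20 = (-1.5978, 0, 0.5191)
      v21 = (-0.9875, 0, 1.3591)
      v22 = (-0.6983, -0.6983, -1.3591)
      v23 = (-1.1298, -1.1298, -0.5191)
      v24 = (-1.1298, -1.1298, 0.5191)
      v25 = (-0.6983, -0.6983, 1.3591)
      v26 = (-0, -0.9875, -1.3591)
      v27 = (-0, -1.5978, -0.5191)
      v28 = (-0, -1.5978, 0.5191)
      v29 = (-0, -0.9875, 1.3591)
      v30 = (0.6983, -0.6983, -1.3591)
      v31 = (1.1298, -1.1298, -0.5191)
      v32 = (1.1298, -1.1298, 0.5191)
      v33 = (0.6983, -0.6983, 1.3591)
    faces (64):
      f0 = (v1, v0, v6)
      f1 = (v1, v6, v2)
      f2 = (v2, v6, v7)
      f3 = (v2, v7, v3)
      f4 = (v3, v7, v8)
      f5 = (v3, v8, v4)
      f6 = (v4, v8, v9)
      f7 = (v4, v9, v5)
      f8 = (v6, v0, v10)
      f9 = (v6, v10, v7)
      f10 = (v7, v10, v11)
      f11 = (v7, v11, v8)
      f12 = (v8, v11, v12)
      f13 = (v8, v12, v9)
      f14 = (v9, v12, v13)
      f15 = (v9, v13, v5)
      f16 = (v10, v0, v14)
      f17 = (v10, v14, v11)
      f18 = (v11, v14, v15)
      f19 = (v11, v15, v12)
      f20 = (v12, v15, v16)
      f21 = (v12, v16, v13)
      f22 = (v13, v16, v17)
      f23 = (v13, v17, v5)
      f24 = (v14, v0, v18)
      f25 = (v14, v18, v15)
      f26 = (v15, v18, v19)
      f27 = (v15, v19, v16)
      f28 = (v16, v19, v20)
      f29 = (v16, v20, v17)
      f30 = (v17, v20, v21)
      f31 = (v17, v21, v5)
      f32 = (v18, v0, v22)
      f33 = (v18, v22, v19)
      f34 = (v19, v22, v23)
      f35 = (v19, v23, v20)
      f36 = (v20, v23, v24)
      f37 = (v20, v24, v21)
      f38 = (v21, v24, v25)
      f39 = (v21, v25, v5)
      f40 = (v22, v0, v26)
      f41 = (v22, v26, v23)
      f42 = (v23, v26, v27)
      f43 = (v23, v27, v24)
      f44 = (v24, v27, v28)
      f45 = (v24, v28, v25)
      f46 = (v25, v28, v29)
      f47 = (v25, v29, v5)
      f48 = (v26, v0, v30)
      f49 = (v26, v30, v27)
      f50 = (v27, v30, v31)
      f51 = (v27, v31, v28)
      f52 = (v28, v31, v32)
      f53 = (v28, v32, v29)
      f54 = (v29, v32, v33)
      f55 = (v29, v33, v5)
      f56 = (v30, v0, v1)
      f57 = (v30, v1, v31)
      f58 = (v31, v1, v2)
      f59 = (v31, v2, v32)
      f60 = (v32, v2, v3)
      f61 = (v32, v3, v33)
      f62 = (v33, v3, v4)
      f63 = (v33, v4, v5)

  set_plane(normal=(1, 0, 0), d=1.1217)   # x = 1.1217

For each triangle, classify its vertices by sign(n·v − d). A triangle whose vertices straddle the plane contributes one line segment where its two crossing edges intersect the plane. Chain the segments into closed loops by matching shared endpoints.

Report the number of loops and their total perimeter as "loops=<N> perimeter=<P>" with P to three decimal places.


loops=1 perimeter=7.319

Straddling triangles (18 of 64):
  (v1,v6,v2) [--+] → (1.1217, 0.369606, -0.963707)–(1.1217, 0, -1.17439)  len=0.4254
  (v2,v6,v7) [+-+] → (1.1217, 0.369606, -0.963707)–(1.1217, 1.1217, -0.534868)  len=0.8658
  (v3,v8,v4) [++-] → (1.1217, 1.06549, 0.566914)–(1.1217, 0, 1.17439)  len=1.2265
  (v4,v8,v9) [-+-] → (1.1217, 1.06549, 0.566914)–(1.1217, 1.1217, 0.534868)  len=0.0647
  (v6,v10,v7) [--+] → (1.1217, 1.12878, -0.525122)–(1.1217, 1.1217, -0.534868)  len=0.0120
  (v7,v10,v11) [+--] → (1.1217, 1.12878, -0.525122)–(1.1217, 1.13316, -0.5191)  len=0.0074
  (v7,v11,v8) [+-+] → (1.1217, 1.13316, -0.5191)–(1.1217, 1.13316, 0.511657)  len=1.0308
  (v8,v11,v12) [+--] → (1.1217, 1.13316, 0.511657)–(1.1217, 1.13316, 0.5191)  len=0.0074
  (v8,v12,v9) [+--] → (1.1217, 1.13316, 0.5191)–(1.1217, 1.1217, 0.534868)  len=0.0195
  (v27,v30,v31) [--+] → (1.1217, -1.1217, -0.534868)–(1.1217, -1.13316, -0.5191)  len=0.0195
  (v27,v31,v28) [-+-] → (1.1217, -1.13316, -0.5191)–(1.1217, -1.13316, -0.511657)  len=0.0074
  (v28,v31,v32) [-++] → (1.1217, -1.13316, -0.511657)–(1.1217, -1.13316, 0.5191)  len=1.0308
  (v28,v32,v29) [-+-] → (1.1217, -1.13316, 0.5191)–(1.1217, -1.12878, 0.525122)  len=0.0074
  (v29,v32,v33) [-+-] → (1.1217, -1.12878, 0.525122)–(1.1217, -1.1217, 0.534868)  len=0.0120
  (v30,v1,v31) [--+] → (1.1217, -1.06549, -0.566914)–(1.1217, -1.1217, -0.534868)  len=0.0647
  (v31,v1,v2) [+-+] → (1.1217, -1.06549, -0.566914)–(1.1217, 0, -1.17439)  len=1.2265
  (v32,v3,v33) [++-] → (1.1217, -0.369606, 0.963707)–(1.1217, -1.1217, 0.534868)  len=0.8658
  (v33,v3,v4) [-+-] → (1.1217, -0.369606, 0.963707)–(1.1217, 0, 1.17439)  len=0.4254

Chained into 1 loop(s):
  loop 1: 18 segments, perimeter = 7.3192
Total perimeter = 7.319


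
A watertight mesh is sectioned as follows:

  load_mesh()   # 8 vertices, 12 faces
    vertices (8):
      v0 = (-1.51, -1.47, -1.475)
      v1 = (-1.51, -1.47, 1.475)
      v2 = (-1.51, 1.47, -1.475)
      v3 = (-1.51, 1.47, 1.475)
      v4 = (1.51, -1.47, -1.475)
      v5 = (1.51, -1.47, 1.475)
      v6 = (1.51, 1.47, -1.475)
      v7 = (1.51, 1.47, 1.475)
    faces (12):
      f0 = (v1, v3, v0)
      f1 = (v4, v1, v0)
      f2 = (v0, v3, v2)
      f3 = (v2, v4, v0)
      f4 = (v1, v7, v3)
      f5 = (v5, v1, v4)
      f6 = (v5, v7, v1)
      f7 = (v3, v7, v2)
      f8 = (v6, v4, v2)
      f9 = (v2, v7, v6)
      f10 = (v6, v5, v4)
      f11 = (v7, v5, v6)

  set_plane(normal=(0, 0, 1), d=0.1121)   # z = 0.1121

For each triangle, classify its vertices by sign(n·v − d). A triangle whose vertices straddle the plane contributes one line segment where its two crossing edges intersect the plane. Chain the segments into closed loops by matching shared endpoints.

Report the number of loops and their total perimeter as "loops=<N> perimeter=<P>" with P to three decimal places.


loops=1 perimeter=11.920

Straddling triangles (8 of 12):
  (v1,v3,v0) [++-] → (-1.51, 0.11172, 0.1121)–(-1.51, -1.47, 0.1121)  len=1.5817
  (v4,v1,v0) [-+-] → (-0.11476, -1.47, 0.1121)–(-1.51, -1.47, 0.1121)  len=1.3952
  (v0,v3,v2) [-+-] → (-1.51, 0.11172, 0.1121)–(-1.51, 1.47, 0.1121)  len=1.3583
  (v5,v1,v4) [++-] → (-0.11476, -1.47, 0.1121)–(1.51, -1.47, 0.1121)  len=1.6248
  (v3,v7,v2) [++-] → (0.11476, 1.47, 0.1121)–(-1.51, 1.47, 0.1121)  len=1.6248
  (v2,v7,v6) [-+-] → (0.11476, 1.47, 0.1121)–(1.51, 1.47, 0.1121)  len=1.3952
  (v6,v5,v4) [-+-] → (1.51, -0.11172, 0.1121)–(1.51, -1.47, 0.1121)  len=1.3583
  (v7,v5,v6) [++-] → (1.51, -0.11172, 0.1121)–(1.51, 1.47, 0.1121)  len=1.5817

Chained into 1 loop(s):
  loop 1: 8 segments, perimeter = 11.9200
Total perimeter = 11.920


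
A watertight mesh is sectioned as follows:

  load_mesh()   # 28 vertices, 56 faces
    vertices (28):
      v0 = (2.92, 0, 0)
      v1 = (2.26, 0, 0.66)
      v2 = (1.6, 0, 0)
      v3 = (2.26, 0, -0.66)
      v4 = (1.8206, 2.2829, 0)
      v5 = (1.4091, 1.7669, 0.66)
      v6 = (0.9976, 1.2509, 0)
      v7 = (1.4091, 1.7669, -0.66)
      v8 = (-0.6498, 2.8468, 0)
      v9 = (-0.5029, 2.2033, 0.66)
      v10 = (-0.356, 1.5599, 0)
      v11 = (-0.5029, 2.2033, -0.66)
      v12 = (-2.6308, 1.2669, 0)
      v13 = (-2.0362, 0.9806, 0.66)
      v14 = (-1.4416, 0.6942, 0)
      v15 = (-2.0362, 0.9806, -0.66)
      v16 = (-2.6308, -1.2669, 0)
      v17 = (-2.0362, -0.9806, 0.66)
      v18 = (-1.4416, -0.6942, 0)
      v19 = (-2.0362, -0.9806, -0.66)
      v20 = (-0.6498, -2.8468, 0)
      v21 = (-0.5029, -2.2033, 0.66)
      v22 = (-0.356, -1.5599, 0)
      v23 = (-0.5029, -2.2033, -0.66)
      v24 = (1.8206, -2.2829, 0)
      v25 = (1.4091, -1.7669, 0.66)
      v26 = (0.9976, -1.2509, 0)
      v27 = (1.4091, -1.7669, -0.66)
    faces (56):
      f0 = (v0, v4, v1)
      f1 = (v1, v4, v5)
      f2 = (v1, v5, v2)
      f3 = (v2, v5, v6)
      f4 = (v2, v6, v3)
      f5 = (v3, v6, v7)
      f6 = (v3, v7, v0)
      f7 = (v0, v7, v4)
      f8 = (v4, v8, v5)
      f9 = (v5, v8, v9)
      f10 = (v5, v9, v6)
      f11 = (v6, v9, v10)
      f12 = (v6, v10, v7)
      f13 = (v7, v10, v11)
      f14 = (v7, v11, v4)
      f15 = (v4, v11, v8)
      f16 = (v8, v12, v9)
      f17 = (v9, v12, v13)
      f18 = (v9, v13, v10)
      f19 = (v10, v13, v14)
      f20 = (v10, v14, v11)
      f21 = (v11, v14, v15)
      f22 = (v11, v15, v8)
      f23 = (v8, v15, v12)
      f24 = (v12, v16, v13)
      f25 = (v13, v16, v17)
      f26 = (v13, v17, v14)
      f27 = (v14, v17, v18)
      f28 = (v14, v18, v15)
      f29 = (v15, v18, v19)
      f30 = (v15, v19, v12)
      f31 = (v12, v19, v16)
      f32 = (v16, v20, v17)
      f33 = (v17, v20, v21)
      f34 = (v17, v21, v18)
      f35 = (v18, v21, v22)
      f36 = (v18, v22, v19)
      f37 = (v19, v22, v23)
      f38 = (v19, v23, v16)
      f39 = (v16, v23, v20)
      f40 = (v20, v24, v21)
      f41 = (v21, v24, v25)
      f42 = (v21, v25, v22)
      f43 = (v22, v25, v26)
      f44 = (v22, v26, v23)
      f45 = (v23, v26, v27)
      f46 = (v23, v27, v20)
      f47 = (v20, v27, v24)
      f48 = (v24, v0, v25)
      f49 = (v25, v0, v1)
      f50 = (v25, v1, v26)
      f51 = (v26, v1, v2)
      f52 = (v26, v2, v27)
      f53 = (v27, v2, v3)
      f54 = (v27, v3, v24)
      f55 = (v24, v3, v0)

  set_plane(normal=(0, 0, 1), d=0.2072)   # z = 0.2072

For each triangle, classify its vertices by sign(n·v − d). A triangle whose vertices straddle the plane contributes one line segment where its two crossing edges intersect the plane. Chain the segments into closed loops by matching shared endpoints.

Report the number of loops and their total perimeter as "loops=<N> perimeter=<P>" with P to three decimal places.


loops=2 perimeter=27.456

Straddling triangles (28 of 56):
  (v0,v4,v1) [--+] → (1.95854, 1.56621, 0.2072)–(2.7128, 0, 0.2072)  len=1.7384
  (v1,v4,v5) [+-+] → (1.95854, 1.56621, 0.2072)–(1.69141, 2.12091, 0.2072)  len=0.6157
  (v1,v5,v2) [++-] → (1.54007, 0.5547, 0.2072)–(1.8072, 0, 0.2072)  len=0.6157
  (v2,v5,v6) [-+-] → (1.54007, 0.5547, 0.2072)–(1.12679, 1.41289, 0.2072)  len=0.9525
  (v4,v8,v5) [--+] → (-0.00343018, 2.50778, 0.2072)–(1.69141, 2.12091, 0.2072)  len=1.7384
  (v5,v8,v9) [+-+] → (-0.00343018, 2.50778, 0.2072)–(-0.603682, 2.64478, 0.2072)  len=0.6157
  (v5,v9,v6) [++-] → (0.526534, 1.5499, 0.2072)–(1.12679, 1.41289, 0.2072)  len=0.6157
  (v6,v9,v10) [-+-] → (0.526534, 1.5499, 0.2072)–(-0.402118, 1.76189, 0.2072)  len=0.9525
  (v8,v12,v9) [--+] → (-1.96277, 1.56087, 0.2072)–(-0.603682, 2.64478, 0.2072)  len=1.7384
  (v9,v12,v13) [+-+] → (-1.96277, 1.56087, 0.2072)–(-2.44413, 1.17702, 0.2072)  len=0.6157
  (v9,v13,v10) [++-] → (-0.883481, 1.37803, 0.2072)–(-0.402118, 1.76189, 0.2072)  len=0.6157
  (v10,v13,v14) [-+-] → (-0.883481, 1.37803, 0.2072)–(-1.62827, 0.784112, 0.2072)  len=0.9526
  (v12,v16,v13) [--+] → (-2.44413, -0.561321, 0.2072)–(-2.44413, 1.17702, 0.2072)  len=1.7383
  (v13,v16,v17) [+-+] → (-2.44413, -0.561321, 0.2072)–(-2.44413, -1.17702, 0.2072)  len=0.6157
  (v13,v17,v14) [++-] → (-1.62827, 0.168414, 0.2072)–(-1.62827, 0.784112, 0.2072)  len=0.6157
  (v14,v17,v18) [-+-] → (-1.62827, 0.168414, 0.2072)–(-1.62827, -0.784112, 0.2072)  len=0.9525
  (v16,v20,v17) [--+] → (-1.08505, -2.26093, 0.2072)–(-2.44413, -1.17702, 0.2072)  len=1.7384
  (v17,v20,v21) [+-+] → (-1.08505, -2.26093, 0.2072)–(-0.603682, -2.64478, 0.2072)  len=0.6157
  (v17,v21,v18) [++-] → (-1.14691, -1.16797, 0.2072)–(-1.62827, -0.784112, 0.2072)  len=0.6157
  (v18,v21,v22) [-+-] → (-1.14691, -1.16797, 0.2072)–(-0.402118, -1.76189, 0.2072)  len=0.9526
  (v20,v24,v21) [--+] → (1.09116, -2.25791, 0.2072)–(-0.603682, -2.64478, 0.2072)  len=1.7384
  (v21,v24,v25) [+-+] → (1.09116, -2.25791, 0.2072)–(1.69141, -2.12091, 0.2072)  len=0.6157
  (v21,v25,v22) [++-] → (0.198134, -1.62489, 0.2072)–(-0.402118, -1.76189, 0.2072)  len=0.6157
  (v22,v25,v26) [-+-] → (0.198134, -1.62489, 0.2072)–(1.12679, -1.41289, 0.2072)  len=0.9525
  (v24,v0,v25) [--+] → (2.44567, -0.5547, 0.2072)–(1.69141, -2.12091, 0.2072)  len=1.7384
  (v25,v0,v1) [+-+] → (2.44567, -0.5547, 0.2072)–(2.7128, 0, 0.2072)  len=0.6157
  (v25,v1,v26) [++-] → (1.39392, -0.858193, 0.2072)–(1.12679, -1.41289, 0.2072)  len=0.6157
  (v26,v1,v2) [-+-] → (1.39392, -0.858193, 0.2072)–(1.8072, 0, 0.2072)  len=0.9525

Chained into 2 loop(s):
  loop 1: 14 segments, perimeter = 16.4785
  loop 2: 14 segments, perimeter = 10.9776
Total perimeter = 27.456


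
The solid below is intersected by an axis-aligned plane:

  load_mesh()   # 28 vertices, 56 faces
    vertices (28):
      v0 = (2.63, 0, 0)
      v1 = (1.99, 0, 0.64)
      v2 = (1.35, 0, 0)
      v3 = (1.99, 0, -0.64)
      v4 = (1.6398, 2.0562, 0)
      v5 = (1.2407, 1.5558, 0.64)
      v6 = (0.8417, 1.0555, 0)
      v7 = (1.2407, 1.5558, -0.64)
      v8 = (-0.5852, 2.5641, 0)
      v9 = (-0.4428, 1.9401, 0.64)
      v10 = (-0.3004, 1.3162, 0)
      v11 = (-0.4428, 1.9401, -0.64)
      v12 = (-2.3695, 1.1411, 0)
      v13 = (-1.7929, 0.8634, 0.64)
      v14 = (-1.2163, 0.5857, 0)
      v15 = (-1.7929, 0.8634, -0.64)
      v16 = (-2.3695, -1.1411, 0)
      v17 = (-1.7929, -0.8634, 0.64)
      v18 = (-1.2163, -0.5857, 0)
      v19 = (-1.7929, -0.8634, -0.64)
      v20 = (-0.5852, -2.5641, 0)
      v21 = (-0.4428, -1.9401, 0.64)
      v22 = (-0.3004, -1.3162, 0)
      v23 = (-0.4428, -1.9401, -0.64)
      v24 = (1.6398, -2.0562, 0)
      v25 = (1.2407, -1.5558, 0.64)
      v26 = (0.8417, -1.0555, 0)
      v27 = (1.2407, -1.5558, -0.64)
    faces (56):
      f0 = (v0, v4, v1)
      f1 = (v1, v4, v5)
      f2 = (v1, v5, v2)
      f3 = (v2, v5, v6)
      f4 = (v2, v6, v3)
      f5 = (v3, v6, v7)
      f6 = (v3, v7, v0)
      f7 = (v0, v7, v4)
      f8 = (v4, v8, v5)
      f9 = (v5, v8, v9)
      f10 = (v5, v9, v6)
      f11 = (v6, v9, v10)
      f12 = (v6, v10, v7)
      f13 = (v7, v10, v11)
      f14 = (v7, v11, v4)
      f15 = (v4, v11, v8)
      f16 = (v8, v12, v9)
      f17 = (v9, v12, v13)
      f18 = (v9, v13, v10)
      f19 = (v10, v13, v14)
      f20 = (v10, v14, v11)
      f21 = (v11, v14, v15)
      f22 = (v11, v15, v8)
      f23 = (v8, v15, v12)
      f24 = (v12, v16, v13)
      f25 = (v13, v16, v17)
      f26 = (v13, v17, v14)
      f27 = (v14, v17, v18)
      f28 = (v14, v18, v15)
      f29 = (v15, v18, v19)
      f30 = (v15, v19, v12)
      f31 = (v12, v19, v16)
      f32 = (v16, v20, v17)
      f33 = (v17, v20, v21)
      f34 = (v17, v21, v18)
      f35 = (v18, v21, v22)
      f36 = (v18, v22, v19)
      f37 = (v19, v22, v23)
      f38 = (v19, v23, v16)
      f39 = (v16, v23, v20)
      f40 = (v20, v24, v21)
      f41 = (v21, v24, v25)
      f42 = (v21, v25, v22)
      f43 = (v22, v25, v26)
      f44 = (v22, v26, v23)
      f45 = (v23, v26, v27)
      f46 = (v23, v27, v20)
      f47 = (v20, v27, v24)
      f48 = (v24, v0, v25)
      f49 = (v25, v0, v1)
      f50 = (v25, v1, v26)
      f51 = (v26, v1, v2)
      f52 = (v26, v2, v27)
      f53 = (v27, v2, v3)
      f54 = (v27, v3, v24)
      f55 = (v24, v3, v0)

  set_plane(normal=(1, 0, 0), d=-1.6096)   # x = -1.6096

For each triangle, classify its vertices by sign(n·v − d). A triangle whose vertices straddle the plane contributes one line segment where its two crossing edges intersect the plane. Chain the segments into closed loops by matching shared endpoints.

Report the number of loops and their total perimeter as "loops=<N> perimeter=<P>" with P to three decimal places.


Straddling triangles (18 of 56):
  (v8,v12,v9) [+-+] → (-1.6096, 1.74713, 0)–(-1.6096, 1.45623, 0.252419)  len=0.3851
  (v9,v12,v13) [+--] → (-1.6096, 1.45623, 0.252419)–(-1.6096, 1.00958, 0.64)  len=0.5914
  (v9,v13,v10) [+-+] → (-1.6096, 1.00958, 0.64)–(-1.6096, 0.91901, 0.561399)  len=0.1199
  (v10,v13,v14) [+-+] → (-1.6096, 0.91901, 0.561399)–(-1.6096, 0.77512, 0.436545)  len=0.1905
  (v11,v14,v15) [++-] → (-1.6096, 0.77512, -0.436545)–(-1.6096, 1.00958, -0.64)  len=0.3104
  (v11,v15,v8) [+-+] → (-1.6096, 1.00958, -0.64)–(-1.6096, 1.12153, -0.542863)  len=0.1482
  (v8,v15,v12) [+--] → (-1.6096, 1.12153, -0.542863)–(-1.6096, 1.74713, 0)  len=0.8283
  (v13,v17,v14) [--+] → (-1.6096, -0.402734, 0.436545)–(-1.6096, 0.77512, 0.436545)  len=1.1779
  (v14,v17,v18) [+-+] → (-1.6096, -0.402734, 0.436545)–(-1.6096, -0.77512, 0.436545)  len=0.3724
  (v14,v18,v15) [++-] → (-1.6096, 0.402734, -0.436545)–(-1.6096, 0.77512, -0.436545)  len=0.3724
  (v15,v18,v19) [-+-] → (-1.6096, 0.402734, -0.436545)–(-1.6096, -0.77512, -0.436545)  len=1.1779
  (v16,v20,v17) [-+-] → (-1.6096, -1.74713, 0)–(-1.6096, -1.12153, 0.542863)  len=0.8283
  (v17,v20,v21) [-++] → (-1.6096, -1.12153, 0.542863)–(-1.6096, -1.00958, 0.64)  len=0.1482
  (v17,v21,v18) [-++] → (-1.6096, -1.00958, 0.64)–(-1.6096, -0.77512, 0.436545)  len=0.3104
  (v18,v22,v19) [++-] → (-1.6096, -0.91901, -0.561399)–(-1.6096, -0.77512, -0.436545)  len=0.1905
  (v19,v22,v23) [-++] → (-1.6096, -0.91901, -0.561399)–(-1.6096, -1.00958, -0.64)  len=0.1199
  (v19,v23,v16) [-+-] → (-1.6096, -1.00958, -0.64)–(-1.6096, -1.45623, -0.252419)  len=0.5914
  (v16,v23,v20) [-++] → (-1.6096, -1.45623, -0.252419)–(-1.6096, -1.74713, 0)  len=0.3851

Chained into 1 loop(s):
  loop 1: 18 segments, perimeter = 8.2482
Total perimeter = 8.248

loops=1 perimeter=8.248


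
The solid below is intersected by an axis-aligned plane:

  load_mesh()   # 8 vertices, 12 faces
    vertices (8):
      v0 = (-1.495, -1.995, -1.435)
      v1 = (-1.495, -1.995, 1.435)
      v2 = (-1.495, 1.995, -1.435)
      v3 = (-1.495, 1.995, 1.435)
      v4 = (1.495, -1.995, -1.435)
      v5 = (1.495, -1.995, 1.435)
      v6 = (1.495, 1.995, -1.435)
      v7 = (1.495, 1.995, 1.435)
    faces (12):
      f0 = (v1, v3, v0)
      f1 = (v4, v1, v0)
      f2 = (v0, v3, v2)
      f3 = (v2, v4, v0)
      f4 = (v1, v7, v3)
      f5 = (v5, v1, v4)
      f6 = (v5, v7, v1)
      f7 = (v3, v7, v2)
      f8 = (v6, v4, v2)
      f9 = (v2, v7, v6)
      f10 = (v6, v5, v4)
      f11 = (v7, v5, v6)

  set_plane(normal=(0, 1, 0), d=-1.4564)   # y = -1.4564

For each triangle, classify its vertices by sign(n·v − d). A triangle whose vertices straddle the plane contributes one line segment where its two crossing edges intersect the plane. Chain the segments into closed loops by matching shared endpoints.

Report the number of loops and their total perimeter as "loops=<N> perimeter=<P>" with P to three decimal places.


loops=1 perimeter=11.720

Straddling triangles (8 of 12):
  (v1,v3,v0) [-+-] → (-1.495, -1.4564, 1.435)–(-1.495, -1.4564, -1.04759)  len=2.4826
  (v0,v3,v2) [-++] → (-1.495, -1.4564, -1.04759)–(-1.495, -1.4564, -1.435)  len=0.3874
  (v2,v4,v0) [+--] → (1.09139, -1.4564, -1.435)–(-1.495, -1.4564, -1.435)  len=2.5864
  (v1,v7,v3) [-++] → (-1.09139, -1.4564, 1.435)–(-1.495, -1.4564, 1.435)  len=0.4036
  (v5,v7,v1) [-+-] → (1.495, -1.4564, 1.435)–(-1.09139, -1.4564, 1.435)  len=2.5864
  (v6,v4,v2) [+-+] → (1.495, -1.4564, -1.435)–(1.09139, -1.4564, -1.435)  len=0.4036
  (v6,v5,v4) [+--] → (1.495, -1.4564, 1.04759)–(1.495, -1.4564, -1.435)  len=2.4826
  (v7,v5,v6) [+-+] → (1.495, -1.4564, 1.435)–(1.495, -1.4564, 1.04759)  len=0.3874

Chained into 1 loop(s):
  loop 1: 8 segments, perimeter = 11.7200
Total perimeter = 11.720


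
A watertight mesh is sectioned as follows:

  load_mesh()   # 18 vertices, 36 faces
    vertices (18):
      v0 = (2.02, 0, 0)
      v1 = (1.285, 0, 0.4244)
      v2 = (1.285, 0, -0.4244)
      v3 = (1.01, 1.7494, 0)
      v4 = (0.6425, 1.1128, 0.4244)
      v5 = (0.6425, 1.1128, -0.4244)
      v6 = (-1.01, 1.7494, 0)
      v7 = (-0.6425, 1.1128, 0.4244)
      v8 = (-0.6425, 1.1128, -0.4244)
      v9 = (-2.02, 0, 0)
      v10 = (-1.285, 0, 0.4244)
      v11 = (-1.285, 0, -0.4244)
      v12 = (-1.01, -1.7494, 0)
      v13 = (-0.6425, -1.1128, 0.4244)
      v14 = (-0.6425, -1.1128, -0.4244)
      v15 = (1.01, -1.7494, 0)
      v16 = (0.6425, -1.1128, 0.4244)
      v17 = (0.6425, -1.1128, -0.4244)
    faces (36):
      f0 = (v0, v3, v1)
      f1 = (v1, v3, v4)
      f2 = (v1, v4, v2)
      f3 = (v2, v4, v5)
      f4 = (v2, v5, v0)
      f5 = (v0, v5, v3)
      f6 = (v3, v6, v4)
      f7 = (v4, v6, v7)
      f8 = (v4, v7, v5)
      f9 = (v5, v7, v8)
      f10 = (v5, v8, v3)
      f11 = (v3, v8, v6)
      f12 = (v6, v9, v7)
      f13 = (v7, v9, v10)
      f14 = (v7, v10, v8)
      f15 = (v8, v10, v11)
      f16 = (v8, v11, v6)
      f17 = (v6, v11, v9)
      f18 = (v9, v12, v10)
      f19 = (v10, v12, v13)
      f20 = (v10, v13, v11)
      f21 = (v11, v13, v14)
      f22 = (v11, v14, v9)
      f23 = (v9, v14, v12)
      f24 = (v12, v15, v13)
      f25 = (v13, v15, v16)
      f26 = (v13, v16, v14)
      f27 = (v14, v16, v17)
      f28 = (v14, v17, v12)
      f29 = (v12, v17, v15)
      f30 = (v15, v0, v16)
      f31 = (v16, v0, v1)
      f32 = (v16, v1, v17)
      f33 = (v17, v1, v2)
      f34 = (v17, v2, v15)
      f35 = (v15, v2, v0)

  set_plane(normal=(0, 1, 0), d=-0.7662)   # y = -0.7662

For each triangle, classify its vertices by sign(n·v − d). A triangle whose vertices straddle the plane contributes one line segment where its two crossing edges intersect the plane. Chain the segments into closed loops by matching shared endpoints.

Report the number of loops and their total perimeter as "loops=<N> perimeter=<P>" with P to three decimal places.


loops=2 perimeter=5.093

Straddling triangles (12 of 36):
  (v9,v12,v10) [+-+] → (-1.57764, -0.7662, 0)–(-1.16456, -0.7662, 0.238522)  len=0.4770
  (v10,v12,v13) [+--] → (-1.16456, -0.7662, 0.238522)–(-0.842617, -0.7662, 0.4244)  len=0.3717
  (v10,v13,v11) [+-+] → (-0.842617, -0.7662, 0.4244)–(-0.842617, -0.7662, 0.160027)  len=0.2644
  (v11,v13,v14) [+--] → (-0.842617, -0.7662, 0.160027)–(-0.842617, -0.7662, -0.4244)  len=0.5844
  (v11,v14,v9) [+-+] → (-0.842617, -0.7662, -0.4244)–(-1.07155, -0.7662, -0.292214)  len=0.2644
  (v9,v14,v12) [+--] → (-1.07155, -0.7662, -0.292214)–(-1.57764, -0.7662, 0)  len=0.5844
  (v15,v0,v16) [-+-] → (1.57764, -0.7662, 0)–(1.07155, -0.7662, 0.292214)  len=0.5844
  (v16,v0,v1) [-++] → (1.07155, -0.7662, 0.292214)–(0.842617, -0.7662, 0.4244)  len=0.2644
  (v16,v1,v17) [-+-] → (0.842617, -0.7662, 0.4244)–(0.842617, -0.7662, -0.160027)  len=0.5844
  (v17,v1,v2) [-++] → (0.842617, -0.7662, -0.160027)–(0.842617, -0.7662, -0.4244)  len=0.2644
  (v17,v2,v15) [-+-] → (0.842617, -0.7662, -0.4244)–(1.16456, -0.7662, -0.238522)  len=0.3717
  (v15,v2,v0) [-++] → (1.16456, -0.7662, -0.238522)–(1.57764, -0.7662, 0)  len=0.4770

Chained into 2 loop(s):
  loop 1: 6 segments, perimeter = 2.5463
  loop 2: 6 segments, perimeter = 2.5463
Total perimeter = 5.093


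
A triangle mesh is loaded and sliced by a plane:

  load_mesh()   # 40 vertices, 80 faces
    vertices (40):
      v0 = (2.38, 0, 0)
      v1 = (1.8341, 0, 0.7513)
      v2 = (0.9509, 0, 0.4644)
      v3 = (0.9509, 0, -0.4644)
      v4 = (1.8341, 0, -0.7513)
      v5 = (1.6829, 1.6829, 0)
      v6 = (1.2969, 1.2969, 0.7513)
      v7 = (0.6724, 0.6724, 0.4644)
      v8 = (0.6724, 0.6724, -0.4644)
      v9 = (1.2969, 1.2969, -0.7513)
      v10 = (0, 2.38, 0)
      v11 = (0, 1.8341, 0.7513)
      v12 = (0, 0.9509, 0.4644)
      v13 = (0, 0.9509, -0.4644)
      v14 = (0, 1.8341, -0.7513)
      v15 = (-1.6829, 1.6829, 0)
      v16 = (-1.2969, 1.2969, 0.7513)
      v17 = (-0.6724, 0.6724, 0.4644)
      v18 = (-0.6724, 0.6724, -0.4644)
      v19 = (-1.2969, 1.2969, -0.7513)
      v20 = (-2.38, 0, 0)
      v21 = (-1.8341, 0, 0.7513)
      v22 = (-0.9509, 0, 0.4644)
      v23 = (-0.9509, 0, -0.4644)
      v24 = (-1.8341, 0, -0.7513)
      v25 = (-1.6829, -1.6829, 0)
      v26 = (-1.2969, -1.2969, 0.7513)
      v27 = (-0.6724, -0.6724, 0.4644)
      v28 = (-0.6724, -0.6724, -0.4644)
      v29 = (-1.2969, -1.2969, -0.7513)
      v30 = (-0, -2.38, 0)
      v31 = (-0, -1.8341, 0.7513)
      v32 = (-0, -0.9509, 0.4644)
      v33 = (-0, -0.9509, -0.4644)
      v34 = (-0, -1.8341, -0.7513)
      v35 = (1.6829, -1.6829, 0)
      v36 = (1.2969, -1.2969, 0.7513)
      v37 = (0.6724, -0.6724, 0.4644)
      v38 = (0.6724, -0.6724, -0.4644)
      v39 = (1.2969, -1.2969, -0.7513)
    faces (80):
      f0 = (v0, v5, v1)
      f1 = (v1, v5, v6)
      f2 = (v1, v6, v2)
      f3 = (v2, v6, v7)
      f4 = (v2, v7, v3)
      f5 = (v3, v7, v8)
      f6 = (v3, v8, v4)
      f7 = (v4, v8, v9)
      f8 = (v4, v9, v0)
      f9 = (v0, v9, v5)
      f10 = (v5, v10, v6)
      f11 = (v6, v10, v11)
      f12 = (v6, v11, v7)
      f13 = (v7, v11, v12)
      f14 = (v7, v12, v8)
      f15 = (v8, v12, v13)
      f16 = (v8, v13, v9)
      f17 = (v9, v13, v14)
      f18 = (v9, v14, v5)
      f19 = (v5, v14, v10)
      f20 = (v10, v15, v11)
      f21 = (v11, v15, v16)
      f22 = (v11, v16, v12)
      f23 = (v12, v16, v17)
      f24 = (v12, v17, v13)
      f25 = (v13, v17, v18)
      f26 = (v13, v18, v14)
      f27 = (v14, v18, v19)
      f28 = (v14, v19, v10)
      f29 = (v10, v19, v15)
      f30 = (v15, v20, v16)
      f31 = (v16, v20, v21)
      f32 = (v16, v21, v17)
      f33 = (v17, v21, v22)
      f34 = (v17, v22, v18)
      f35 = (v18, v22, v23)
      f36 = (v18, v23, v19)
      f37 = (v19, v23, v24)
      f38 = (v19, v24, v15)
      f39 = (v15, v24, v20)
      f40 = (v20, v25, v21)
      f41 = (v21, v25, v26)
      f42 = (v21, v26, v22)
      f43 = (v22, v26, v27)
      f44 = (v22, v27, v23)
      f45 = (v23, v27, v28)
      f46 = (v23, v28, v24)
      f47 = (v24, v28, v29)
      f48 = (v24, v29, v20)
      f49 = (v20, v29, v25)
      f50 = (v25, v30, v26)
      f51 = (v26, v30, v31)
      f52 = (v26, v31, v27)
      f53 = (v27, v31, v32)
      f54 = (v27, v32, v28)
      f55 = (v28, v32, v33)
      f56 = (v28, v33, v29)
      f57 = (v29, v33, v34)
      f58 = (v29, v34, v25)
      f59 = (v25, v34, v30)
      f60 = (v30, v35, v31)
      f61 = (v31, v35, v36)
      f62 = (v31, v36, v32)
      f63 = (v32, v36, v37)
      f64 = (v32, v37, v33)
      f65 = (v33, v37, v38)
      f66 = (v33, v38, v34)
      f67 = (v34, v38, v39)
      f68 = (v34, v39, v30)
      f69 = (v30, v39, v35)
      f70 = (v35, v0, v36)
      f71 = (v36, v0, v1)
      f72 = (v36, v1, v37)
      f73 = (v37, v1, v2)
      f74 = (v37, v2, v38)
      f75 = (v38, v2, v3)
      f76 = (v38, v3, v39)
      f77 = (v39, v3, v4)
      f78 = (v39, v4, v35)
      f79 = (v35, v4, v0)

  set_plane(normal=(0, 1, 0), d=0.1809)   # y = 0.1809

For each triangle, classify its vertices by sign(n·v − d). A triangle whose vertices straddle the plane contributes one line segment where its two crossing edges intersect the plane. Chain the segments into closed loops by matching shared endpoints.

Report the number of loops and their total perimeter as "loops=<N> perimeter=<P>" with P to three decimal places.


loops=2 perimeter=9.287

Straddling triangles (20 of 80):
  (v0,v5,v1) [-+-] → (2.30507, 0.1809, 0)–(1.81785, 0.1809, 0.67054)  len=0.8289
  (v1,v5,v6) [-++] → (1.81785, 0.1809, 0.67054)–(1.75917, 0.1809, 0.7513)  len=0.0998
  (v1,v6,v2) [-+-] → (1.75917, 0.1809, 0.7513)–(0.999162, 0.1809, 0.504419)  len=0.7991
  (v2,v6,v7) [-++] → (0.999162, 0.1809, 0.504419)–(0.875973, 0.1809, 0.4644)  len=0.1295
  (v2,v7,v3) [-+-] → (0.875973, 0.1809, 0.4644)–(0.875973, 0.1809, -0.214519)  len=0.6789
  (v3,v7,v8) [-++] → (0.875973, 0.1809, -0.214519)–(0.875973, 0.1809, -0.4644)  len=0.2499
  (v3,v8,v4) [-+-] → (0.875973, 0.1809, -0.4644)–(1.52156, 0.1809, -0.674113)  len=0.6788
  (v4,v8,v9) [-++] → (1.52156, 0.1809, -0.674113)–(1.75917, 0.1809, -0.7513)  len=0.2498
  (v4,v9,v0) [-+-] → (1.75917, 0.1809, -0.7513)–(2.22892, 0.1809, -0.104796)  len=0.7991
  (v0,v9,v5) [-++] → (2.22892, 0.1809, -0.104796)–(2.30507, 0.1809, 0)  len=0.1295
  (v15,v20,v16) [+-+] → (-2.30507, 0.1809, 0)–(-2.22892, 0.1809, 0.104796)  len=0.1295
  (v16,v20,v21) [+--] → (-2.22892, 0.1809, 0.104796)–(-1.75917, 0.1809, 0.7513)  len=0.7991
  (v16,v21,v17) [+-+] → (-1.75917, 0.1809, 0.7513)–(-1.52156, 0.1809, 0.674113)  len=0.2498
  (v17,v21,v22) [+--] → (-1.52156, 0.1809, 0.674113)–(-0.875973, 0.1809, 0.4644)  len=0.6788
  (v17,v22,v18) [+-+] → (-0.875973, 0.1809, 0.4644)–(-0.875973, 0.1809, 0.214519)  len=0.2499
  (v18,v22,v23) [+--] → (-0.875973, 0.1809, 0.214519)–(-0.875973, 0.1809, -0.4644)  len=0.6789
  (v18,v23,v19) [+-+] → (-0.875973, 0.1809, -0.4644)–(-0.999162, 0.1809, -0.504419)  len=0.1295
  (v19,v23,v24) [+--] → (-0.999162, 0.1809, -0.504419)–(-1.75917, 0.1809, -0.7513)  len=0.7991
  (v19,v24,v15) [+-+] → (-1.75917, 0.1809, -0.7513)–(-1.81785, 0.1809, -0.67054)  len=0.0998
  (v15,v24,v20) [+--] → (-1.81785, 0.1809, -0.67054)–(-2.30507, 0.1809, 0)  len=0.8289

Chained into 2 loop(s):
  loop 1: 10 segments, perimeter = 4.6434
  loop 2: 10 segments, perimeter = 4.6434
Total perimeter = 9.287


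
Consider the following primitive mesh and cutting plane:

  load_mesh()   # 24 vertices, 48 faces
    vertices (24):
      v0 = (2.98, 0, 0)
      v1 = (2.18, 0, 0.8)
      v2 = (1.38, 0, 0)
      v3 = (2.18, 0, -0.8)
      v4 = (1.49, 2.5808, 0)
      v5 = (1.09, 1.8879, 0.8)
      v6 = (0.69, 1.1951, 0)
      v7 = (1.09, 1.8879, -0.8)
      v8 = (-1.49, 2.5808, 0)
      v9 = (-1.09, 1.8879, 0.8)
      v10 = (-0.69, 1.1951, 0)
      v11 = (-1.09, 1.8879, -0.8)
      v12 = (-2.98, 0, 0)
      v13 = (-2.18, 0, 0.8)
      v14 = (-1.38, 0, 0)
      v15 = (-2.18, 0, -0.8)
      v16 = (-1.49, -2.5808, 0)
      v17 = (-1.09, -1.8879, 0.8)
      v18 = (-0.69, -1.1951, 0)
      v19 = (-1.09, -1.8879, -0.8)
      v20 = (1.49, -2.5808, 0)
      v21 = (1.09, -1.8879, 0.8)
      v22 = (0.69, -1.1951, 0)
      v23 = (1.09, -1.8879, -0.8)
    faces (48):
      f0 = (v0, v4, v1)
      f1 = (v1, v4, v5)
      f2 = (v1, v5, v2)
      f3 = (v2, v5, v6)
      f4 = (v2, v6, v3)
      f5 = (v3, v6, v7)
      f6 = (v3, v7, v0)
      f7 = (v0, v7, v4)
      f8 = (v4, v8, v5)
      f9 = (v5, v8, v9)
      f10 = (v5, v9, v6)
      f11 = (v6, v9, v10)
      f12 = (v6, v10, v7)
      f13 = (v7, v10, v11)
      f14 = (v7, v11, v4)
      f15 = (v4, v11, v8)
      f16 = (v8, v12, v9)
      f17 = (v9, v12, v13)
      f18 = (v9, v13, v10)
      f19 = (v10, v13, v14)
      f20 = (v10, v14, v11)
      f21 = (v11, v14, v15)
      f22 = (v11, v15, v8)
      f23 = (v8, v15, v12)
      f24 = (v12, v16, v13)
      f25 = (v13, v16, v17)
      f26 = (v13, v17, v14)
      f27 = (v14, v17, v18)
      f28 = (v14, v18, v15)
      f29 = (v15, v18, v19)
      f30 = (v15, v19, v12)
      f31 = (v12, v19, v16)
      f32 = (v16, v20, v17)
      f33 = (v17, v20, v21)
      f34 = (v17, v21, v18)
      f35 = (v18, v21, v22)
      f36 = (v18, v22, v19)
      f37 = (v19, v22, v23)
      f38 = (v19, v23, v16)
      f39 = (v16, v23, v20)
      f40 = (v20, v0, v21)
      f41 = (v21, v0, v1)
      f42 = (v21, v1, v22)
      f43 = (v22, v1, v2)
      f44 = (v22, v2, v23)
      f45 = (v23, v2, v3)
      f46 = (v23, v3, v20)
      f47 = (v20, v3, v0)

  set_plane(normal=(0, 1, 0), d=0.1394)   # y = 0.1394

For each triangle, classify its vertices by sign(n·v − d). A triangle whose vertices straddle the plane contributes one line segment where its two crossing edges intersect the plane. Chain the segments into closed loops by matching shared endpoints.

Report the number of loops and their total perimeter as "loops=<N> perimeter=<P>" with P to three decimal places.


Straddling triangles (16 of 48):
  (v0,v4,v1) [-+-] → (2.89952, 0.1394, 0)–(2.14273, 0.1394, 0.756789)  len=1.0703
  (v1,v4,v5) [-++] → (2.14273, 0.1394, 0.756789)–(2.09952, 0.1394, 0.8)  len=0.0611
  (v1,v5,v2) [-+-] → (2.09952, 0.1394, 0.8)–(1.35859, 0.1394, 0.0590709)  len=1.0478
  (v2,v5,v6) [-++] → (1.35859, 0.1394, 0.0590709)–(1.29952, 0.1394, 0)  len=0.0835
  (v2,v6,v3) [-+-] → (1.29952, 0.1394, 0)–(2.0062, 0.1394, -0.706686)  len=0.9994
  (v3,v6,v7) [-++] → (2.0062, 0.1394, -0.706686)–(2.09952, 0.1394, -0.8)  len=0.1320
  (v3,v7,v0) [-+-] → (2.09952, 0.1394, -0.8)–(2.84044, 0.1394, -0.0590709)  len=1.0478
  (v0,v7,v4) [-++] → (2.84044, 0.1394, -0.0590709)–(2.89952, 0.1394, 0)  len=0.0835
  (v8,v12,v9) [+-+] → (-2.89952, 0.1394, 0)–(-2.84044, 0.1394, 0.0590709)  len=0.0835
  (v9,v12,v13) [+--] → (-2.84044, 0.1394, 0.0590709)–(-2.09952, 0.1394, 0.8)  len=1.0478
  (v9,v13,v10) [+-+] → (-2.09952, 0.1394, 0.8)–(-2.0062, 0.1394, 0.706686)  len=0.1320
  (v10,v13,v14) [+--] → (-2.0062, 0.1394, 0.706686)–(-1.29952, 0.1394, 0)  len=0.9994
  (v10,v14,v11) [+-+] → (-1.29952, 0.1394, 0)–(-1.35859, 0.1394, -0.0590709)  len=0.0835
  (v11,v14,v15) [+--] → (-1.35859, 0.1394, -0.0590709)–(-2.09952, 0.1394, -0.8)  len=1.0478
  (v11,v15,v8) [+-+] → (-2.09952, 0.1394, -0.8)–(-2.14273, 0.1394, -0.756789)  len=0.0611
  (v8,v15,v12) [+--] → (-2.14273, 0.1394, -0.756789)–(-2.89952, 0.1394, 0)  len=1.0703

Chained into 2 loop(s):
  loop 1: 8 segments, perimeter = 4.5255
  loop 2: 8 segments, perimeter = 4.5255
Total perimeter = 9.051

loops=2 perimeter=9.051


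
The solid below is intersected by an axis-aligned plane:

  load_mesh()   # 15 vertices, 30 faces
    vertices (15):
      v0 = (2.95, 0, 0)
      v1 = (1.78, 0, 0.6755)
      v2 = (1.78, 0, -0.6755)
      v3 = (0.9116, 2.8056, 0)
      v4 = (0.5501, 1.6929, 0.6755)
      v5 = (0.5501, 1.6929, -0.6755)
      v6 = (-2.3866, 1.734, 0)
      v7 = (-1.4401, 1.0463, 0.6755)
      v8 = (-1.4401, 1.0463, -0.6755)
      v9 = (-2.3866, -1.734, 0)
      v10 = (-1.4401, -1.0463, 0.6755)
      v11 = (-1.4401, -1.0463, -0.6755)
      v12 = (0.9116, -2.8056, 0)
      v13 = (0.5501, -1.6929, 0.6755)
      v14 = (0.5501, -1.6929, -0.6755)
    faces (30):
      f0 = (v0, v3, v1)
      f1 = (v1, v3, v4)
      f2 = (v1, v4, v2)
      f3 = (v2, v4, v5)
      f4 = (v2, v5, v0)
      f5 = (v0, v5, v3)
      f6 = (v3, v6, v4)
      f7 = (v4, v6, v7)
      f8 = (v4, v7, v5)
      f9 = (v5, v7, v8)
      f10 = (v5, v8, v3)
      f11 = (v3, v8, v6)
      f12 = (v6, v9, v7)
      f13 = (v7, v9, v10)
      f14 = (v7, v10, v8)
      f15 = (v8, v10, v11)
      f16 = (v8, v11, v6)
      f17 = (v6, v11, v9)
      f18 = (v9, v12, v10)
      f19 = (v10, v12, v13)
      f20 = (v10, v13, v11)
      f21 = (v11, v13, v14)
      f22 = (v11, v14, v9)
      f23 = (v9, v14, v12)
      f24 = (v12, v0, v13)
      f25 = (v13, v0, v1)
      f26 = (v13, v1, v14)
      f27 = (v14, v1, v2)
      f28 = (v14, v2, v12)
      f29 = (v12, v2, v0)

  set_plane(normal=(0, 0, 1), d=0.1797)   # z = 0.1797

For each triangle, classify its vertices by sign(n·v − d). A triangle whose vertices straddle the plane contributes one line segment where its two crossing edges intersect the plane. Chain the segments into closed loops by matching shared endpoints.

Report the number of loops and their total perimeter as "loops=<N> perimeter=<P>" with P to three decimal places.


loops=2 perimeter=25.973

Straddling triangles (20 of 30):
  (v0,v3,v1) [--+] → (1.14262, 2.05924, 0.1797)–(2.63875, 0, 0.1797)  len=2.5454
  (v1,v3,v4) [+-+] → (1.14262, 2.05924, 0.1797)–(0.815432, 2.50959, 0.1797)  len=0.5567
  (v1,v4,v2) [++-] → (1.00146, 1.07163, 0.1797)–(1.78, 0, 0.1797)  len=1.3246
  (v2,v4,v5) [-+-] → (1.00146, 1.07163, 0.1797)–(0.5501, 1.6929, 0.1797)  len=0.7679
  (v3,v6,v4) [--+] → (-1.60536, 1.72307, 0.1797)–(0.815432, 2.50959, 0.1797)  len=2.5454
  (v4,v6,v7) [+-+] → (-1.60536, 1.72307, 0.1797)–(-2.13481, 1.55105, 0.1797)  len=0.5567
  (v4,v7,v5) [++-] → (-0.709722, 1.28359, 0.1797)–(0.5501, 1.6929, 0.1797)  len=1.3246
  (v5,v7,v8) [-+-] → (-0.709722, 1.28359, 0.1797)–(-1.4401, 1.0463, 0.1797)  len=0.7680
  (v6,v9,v7) [--+] → (-2.13481, -0.99437, 0.1797)–(-2.13481, 1.55105, 0.1797)  len=2.5454
  (v7,v9,v10) [+-+] → (-2.13481, -0.99437, 0.1797)–(-2.13481, -1.55105, 0.1797)  len=0.5567
  (v7,v10,v8) [++-] → (-1.4401, -0.278342, 0.1797)–(-1.4401, 1.0463, 0.1797)  len=1.3246
  (v8,v10,v11) [-+-] → (-1.4401, -0.278342, 0.1797)–(-1.4401, -1.0463, 0.1797)  len=0.7680
  (v9,v12,v10) [--+] → (0.285989, -2.33758, 0.1797)–(-2.13481, -1.55105, 0.1797)  len=2.5454
  (v10,v12,v13) [+-+] → (0.285989, -2.33758, 0.1797)–(0.815432, -2.50959, 0.1797)  len=0.5567
  (v10,v13,v11) [++-] → (-0.180278, -1.45561, 0.1797)–(-1.4401, -1.0463, 0.1797)  len=1.3246
  (v11,v13,v14) [-+-] → (-0.180278, -1.45561, 0.1797)–(0.5501, -1.6929, 0.1797)  len=0.7680
  (v12,v0,v13) [--+] → (2.31157, -0.450354, 0.1797)–(0.815432, -2.50959, 0.1797)  len=2.5454
  (v13,v0,v1) [+-+] → (2.31157, -0.450354, 0.1797)–(2.63875, 0, 0.1797)  len=0.5567
  (v13,v1,v14) [++-] → (1.32864, -0.621273, 0.1797)–(0.5501, -1.6929, 0.1797)  len=1.3246
  (v14,v1,v2) [-+-] → (1.32864, -0.621273, 0.1797)–(1.78, 0, 0.1797)  len=0.7679

Chained into 2 loop(s):
  loop 1: 10 segments, perimeter = 15.5103
  loop 2: 10 segments, perimeter = 10.4628
Total perimeter = 25.973


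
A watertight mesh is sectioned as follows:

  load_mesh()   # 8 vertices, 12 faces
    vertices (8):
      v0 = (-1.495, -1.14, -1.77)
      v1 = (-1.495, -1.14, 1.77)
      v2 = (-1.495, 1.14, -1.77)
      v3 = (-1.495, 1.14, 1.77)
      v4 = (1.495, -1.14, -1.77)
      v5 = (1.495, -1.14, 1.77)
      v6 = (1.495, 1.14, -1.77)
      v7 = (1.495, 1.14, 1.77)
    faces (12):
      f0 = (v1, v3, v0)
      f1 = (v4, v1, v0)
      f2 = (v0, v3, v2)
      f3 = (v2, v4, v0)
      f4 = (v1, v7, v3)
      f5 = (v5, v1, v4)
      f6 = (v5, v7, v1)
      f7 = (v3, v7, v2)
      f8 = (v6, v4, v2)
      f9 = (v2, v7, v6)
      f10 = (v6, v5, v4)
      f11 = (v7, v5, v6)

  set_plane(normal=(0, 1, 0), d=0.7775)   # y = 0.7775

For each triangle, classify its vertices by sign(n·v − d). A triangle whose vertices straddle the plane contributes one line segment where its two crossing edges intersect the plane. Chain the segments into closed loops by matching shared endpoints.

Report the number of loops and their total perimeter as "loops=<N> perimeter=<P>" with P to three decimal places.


Straddling triangles (8 of 12):
  (v1,v3,v0) [-+-] → (-1.495, 0.7775, 1.77)–(-1.495, 0.7775, 1.20717)  len=0.5628
  (v0,v3,v2) [-++] → (-1.495, 0.7775, 1.20717)–(-1.495, 0.7775, -1.77)  len=2.9772
  (v2,v4,v0) [+--] → (-1.01962, 0.7775, -1.77)–(-1.495, 0.7775, -1.77)  len=0.4754
  (v1,v7,v3) [-++] → (1.01962, 0.7775, 1.77)–(-1.495, 0.7775, 1.77)  len=2.5146
  (v5,v7,v1) [-+-] → (1.495, 0.7775, 1.77)–(1.01962, 0.7775, 1.77)  len=0.4754
  (v6,v4,v2) [+-+] → (1.495, 0.7775, -1.77)–(-1.01962, 0.7775, -1.77)  len=2.5146
  (v6,v5,v4) [+--] → (1.495, 0.7775, -1.20717)–(1.495, 0.7775, -1.77)  len=0.5628
  (v7,v5,v6) [+-+] → (1.495, 0.7775, 1.77)–(1.495, 0.7775, -1.20717)  len=2.9772

Chained into 1 loop(s):
  loop 1: 8 segments, perimeter = 13.0600
Total perimeter = 13.060

loops=1 perimeter=13.060


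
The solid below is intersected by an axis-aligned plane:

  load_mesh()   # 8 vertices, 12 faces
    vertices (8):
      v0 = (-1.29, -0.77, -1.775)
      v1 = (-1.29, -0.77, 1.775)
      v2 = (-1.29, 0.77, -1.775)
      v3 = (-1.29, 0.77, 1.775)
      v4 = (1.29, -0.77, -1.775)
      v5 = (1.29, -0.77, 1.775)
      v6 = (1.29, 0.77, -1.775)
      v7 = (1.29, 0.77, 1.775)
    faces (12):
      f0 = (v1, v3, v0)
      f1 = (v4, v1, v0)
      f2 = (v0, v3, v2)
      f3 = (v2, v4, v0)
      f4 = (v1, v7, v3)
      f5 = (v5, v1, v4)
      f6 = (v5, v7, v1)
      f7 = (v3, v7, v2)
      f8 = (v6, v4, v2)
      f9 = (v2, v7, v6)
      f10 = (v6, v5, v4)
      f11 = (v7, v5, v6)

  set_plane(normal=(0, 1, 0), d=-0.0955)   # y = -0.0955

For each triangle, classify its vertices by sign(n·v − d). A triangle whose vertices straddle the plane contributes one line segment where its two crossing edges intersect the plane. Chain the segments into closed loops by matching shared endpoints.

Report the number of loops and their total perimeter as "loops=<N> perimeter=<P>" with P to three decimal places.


loops=1 perimeter=12.260

Straddling triangles (8 of 12):
  (v1,v3,v0) [-+-] → (-1.29, -0.0955, 1.775)–(-1.29, -0.0955, -0.220146)  len=1.9951
  (v0,v3,v2) [-++] → (-1.29, -0.0955, -0.220146)–(-1.29, -0.0955, -1.775)  len=1.5549
  (v2,v4,v0) [+--] → (0.159994, -0.0955, -1.775)–(-1.29, -0.0955, -1.775)  len=1.4500
  (v1,v7,v3) [-++] → (-0.159994, -0.0955, 1.775)–(-1.29, -0.0955, 1.775)  len=1.1300
  (v5,v7,v1) [-+-] → (1.29, -0.0955, 1.775)–(-0.159994, -0.0955, 1.775)  len=1.4500
  (v6,v4,v2) [+-+] → (1.29, -0.0955, -1.775)–(0.159994, -0.0955, -1.775)  len=1.1300
  (v6,v5,v4) [+--] → (1.29, -0.0955, 0.220146)–(1.29, -0.0955, -1.775)  len=1.9951
  (v7,v5,v6) [+-+] → (1.29, -0.0955, 1.775)–(1.29, -0.0955, 0.220146)  len=1.5549

Chained into 1 loop(s):
  loop 1: 8 segments, perimeter = 12.2600
Total perimeter = 12.260
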